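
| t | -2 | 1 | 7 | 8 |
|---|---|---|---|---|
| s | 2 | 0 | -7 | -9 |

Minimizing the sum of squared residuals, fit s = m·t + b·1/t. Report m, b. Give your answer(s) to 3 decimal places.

Entries of XᵀX: Σt·t = 118, Σt·1/t = 4, Σ1/t·1/t = 4033/3136.
Moment sums: Σt·s = -125, Σ1/t·s = -25/8.
Normal equations: [[118, 4]; [4, 4033/3136]]·[m, b]ᵀ = [-125, -25/8]ᵀ.
det = 118·(4033/3136) − 4² = 212859/1568.
m = ((-125)·(4033/3136) − 4·(-25/8))/(212859/1568) = -154975/141906; b = (118·(-25/8) − 4·(-125))/(212859/1568) = 68600/70953.

m = -1.092, b = 0.967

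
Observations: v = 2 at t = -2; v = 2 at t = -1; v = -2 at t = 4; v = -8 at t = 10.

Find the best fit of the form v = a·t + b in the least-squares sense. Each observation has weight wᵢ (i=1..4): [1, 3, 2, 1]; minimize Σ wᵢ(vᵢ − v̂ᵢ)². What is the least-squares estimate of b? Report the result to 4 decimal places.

The normal equations are: 139·a + 13·b = -106;  13·a + 7·b = -4.
det = 139·7 − 13² = 804.
a = ((-106)·7 − 13·(-4))/804 = -115/134; b = (139·(-4) − 13·(-106))/804 = 137/134.

b = 1.0224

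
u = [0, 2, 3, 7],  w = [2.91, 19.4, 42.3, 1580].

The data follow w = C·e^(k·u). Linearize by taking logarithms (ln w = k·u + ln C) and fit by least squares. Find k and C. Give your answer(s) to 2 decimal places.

Linearized form: ln w = k·u + ln C. From the 4 transformed points,
Σu = 12.0000, Σ(u)² = 62.0000, Σln w = 15.1434, Σu·ln w = 68.7212.
Normal system: [[62.0000, 12.0000]; [12.0000, 4]]·[k, ln C]ᵀ = [68.7212, 15.1434]ᵀ.
Slope k = (n·Σu·ln w − Σu·Σln w)/(n·Σ(u)² − (Σu)²) = (4·68.7212 − 12.0000·15.1434)/104.0000 = 0.89581; ln C = (Σln w − k·Σu)/n = 1.09843, so C = exp(1.09843) = 2.99944.

k = 0.90, C = 3.00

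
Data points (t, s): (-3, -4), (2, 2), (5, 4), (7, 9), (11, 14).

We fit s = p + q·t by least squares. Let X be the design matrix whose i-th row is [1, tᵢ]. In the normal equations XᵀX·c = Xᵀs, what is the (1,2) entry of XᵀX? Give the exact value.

Row 1 ↔ basis 1, column 2 ↔ basis t, so (XᵀX)_{1,2} = Σᵢ t = (1)·(-3) + (1)·(2) + (1)·(5) + (1)·(7) + (1)·(11) = 22.

22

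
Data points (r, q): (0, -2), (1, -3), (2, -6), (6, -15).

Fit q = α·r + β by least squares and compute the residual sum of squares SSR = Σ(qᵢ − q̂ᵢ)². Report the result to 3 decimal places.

SSR = 0.795

Forming XᵀX = [[41, 9]; [9, 4]] and Xᵀq = [-105, -26]ᵀ gives XᵀX·[α, β]ᵀ = Xᵀq.
Determinant 41·4 − 9² = 83.
α = ((-105)·4 − 9·(-26))/83 = -186/83; β = (41·(-26) − 9·(-105))/83 = -121/83.
Residuals: -45/83, 58/83, -5/83, -8/83; SSR = 66/83.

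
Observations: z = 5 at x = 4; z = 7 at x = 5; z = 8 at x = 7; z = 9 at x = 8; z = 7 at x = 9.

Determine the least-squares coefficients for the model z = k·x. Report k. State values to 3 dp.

k = 1.047

Compute the Gram sums: Σx·x = 235.
Moment sums: Σx·z = 246.
k = 246/235 = 1.04681.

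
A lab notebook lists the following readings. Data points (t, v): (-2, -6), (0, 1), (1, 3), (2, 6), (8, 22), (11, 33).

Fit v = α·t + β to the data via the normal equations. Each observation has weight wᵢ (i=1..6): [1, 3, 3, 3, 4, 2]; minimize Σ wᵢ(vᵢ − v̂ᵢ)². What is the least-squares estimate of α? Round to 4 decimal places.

α = 2.8420

Setting ∂/∂α … = 0 gives: 517·α + 61·β = 1487;  61·α + 16·β = 178.
Eliminating β: 16·(row 1) − 61·(row 2) gives 4551·α = 16·1487 − 61·178 = 12934, so α = 12934/4551.
Then β = (178 − 61·(12934/4551))/16 = 1319/4551.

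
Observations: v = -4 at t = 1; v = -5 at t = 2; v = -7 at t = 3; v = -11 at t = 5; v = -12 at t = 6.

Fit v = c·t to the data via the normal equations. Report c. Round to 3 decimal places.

Normal-equation sums: Σt·t = 75.
Moment sums: Σt·v = -162.
XᵀX·[c]ᵀ = Xᵀv becomes [[75]]·[c]ᵀ = [-162]ᵀ.
Hence c = -162 / 75 ≈ -2.16.

c = -2.160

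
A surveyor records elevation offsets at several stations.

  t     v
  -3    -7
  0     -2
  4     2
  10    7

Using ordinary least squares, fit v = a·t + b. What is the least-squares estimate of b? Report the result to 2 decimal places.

b = -2.87

Sums needed: Σt·t = 125, Σt = 11, Σ1 = 4.
And Σt·v = 99, Σv = 0.
MᵀM·[a, b]ᵀ = Mᵀv becomes [[125, 11]; [11, 4]]·[a, b]ᵀ = [99, 0]ᵀ.
Eliminating b: 4·(row 1) − 11·(row 2) gives 379·a = 4·99 − 11·0 = 396, so a = 396/379.
Then b = (0 − 11·(396/379))/4 = -1089/379.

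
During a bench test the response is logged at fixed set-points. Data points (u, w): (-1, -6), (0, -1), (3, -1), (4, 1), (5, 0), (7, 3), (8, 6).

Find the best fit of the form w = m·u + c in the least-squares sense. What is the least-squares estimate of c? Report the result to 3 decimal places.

c = -3.492

Setting ∂/∂m … = 0 gives: 164·m + 26·c = 76;  26·m + 7·c = 2.
(Σu·u = 164, Σu = 26, Σ1 = 7, Σu·w = 76, Σw = 2.)
Eliminating c: 7·(row 1) − 26·(row 2) gives 472·m = 7·76 − 26·2 = 480, so m = 60/59.
Then c = (2 − 26·(60/59))/7 = -206/59.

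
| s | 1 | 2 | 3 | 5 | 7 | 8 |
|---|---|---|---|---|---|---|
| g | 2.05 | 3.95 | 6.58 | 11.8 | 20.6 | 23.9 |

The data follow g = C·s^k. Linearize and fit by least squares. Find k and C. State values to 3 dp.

Let Y = ln g. Fitting Y = k·ln s + ln C by least squares:
AᵀA = [[12.3883, 7.4265]; [7.4265, 6]], rhs = [19.4811, 12.6429]ᵀ  (here Σln s = 7.4265, Σ(ln s)² = 12.3883, Σln g = 12.6429, Σln s·ln g = 19.4811).
Slope k = (n·Σln s·ln g − Σln s·Σln g)/(n·Σ(ln s)² − (Σln s)²) = (6·19.4811 − 7.4265·12.6429)/19.1764 = 1.19907; ln C = (Σln g − k·Σln s)/n = 0.62299, so C = exp(0.62299) = 1.86449.

k = 1.199, C = 1.864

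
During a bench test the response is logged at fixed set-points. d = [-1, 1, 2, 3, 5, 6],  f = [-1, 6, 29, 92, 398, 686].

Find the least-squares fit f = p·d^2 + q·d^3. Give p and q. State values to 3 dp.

Forming MᵀM = [[2020, 11176]; [11176, 63076]] and Mᵀf = [35595, 200649]ᵀ gives MᵀM·[p, q]ᵀ = Mᵀf.
Determinant 2020·63076 − 11176² = 2510544.
p = (35595·63076 − 11176·200649)/2510544 = 228083/209212; q = (2020·200649 − 11176·35595)/2510544 = 625105/209212.

p = 1.090, q = 2.988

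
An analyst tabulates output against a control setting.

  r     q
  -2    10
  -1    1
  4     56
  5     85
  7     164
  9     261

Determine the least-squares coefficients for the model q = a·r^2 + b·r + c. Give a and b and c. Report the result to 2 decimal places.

a = 3.02, b = 1.86, c = 0.76

Normal-equation sums: Σr^2·r^2 = 9860, Σr^2·r = 1252, Σr^2 = 176, Σr·r = 176, Σr = 22, Σ1 = 6.
Right-hand side: Σr^2·q = 32239, Σr·q = 4125, Σq = 577.
MᵀM·[a, b, c]ᵀ = Mᵀq becomes [[9860, 1252, 176]; [1252, 176, 22]; [176, 22, 6]]·[a, b, c]ᵀ = [32239, 4125, 577]ᵀ.
Solving the 3×3 system (Gaussian elimination) gives a = 27797/9204, b = 8551/4602, c = 586/767.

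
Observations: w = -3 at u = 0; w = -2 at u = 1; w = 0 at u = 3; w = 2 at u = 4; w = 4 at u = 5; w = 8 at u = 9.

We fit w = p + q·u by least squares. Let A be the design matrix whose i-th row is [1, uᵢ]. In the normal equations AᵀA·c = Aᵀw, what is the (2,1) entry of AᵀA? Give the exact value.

22

Row 2 ↔ basis u, column 1 ↔ basis 1, so (AᵀA)_{2,1} = Σᵢ u = (0)·(1) + (1)·(1) + (3)·(1) + (4)·(1) + (5)·(1) + (9)·(1) = 22.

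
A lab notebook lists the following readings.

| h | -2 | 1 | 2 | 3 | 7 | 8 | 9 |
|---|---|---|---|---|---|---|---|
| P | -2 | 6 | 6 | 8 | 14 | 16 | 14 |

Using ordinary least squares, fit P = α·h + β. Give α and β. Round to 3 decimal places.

Sums needed: Σh·h = 212, Σh = 28, Σ1 = 7.
Right-hand side: Σh·P = 398, ΣP = 62.
Normal equations: [[212, 28]; [28, 7]]·[α, β]ᵀ = [398, 62]ᵀ.
Determinant 212·7 − 28² = 700.
α = (398·7 − 28·62)/700 = 3/2; β = (212·62 − 28·398)/700 = 20/7.

α = 1.500, β = 2.857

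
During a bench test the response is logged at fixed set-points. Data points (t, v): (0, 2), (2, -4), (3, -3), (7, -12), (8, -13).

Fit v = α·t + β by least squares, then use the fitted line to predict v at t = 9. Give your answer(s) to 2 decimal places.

The normal equations are: 126·α + 20·β = -205;  20·α + 5·β = -30.
(Σt·t = 126, Σt = 20, Σ1 = 5, Σt·v = -205, Σv = -30.)
Eliminating β: 5·(row 1) − 20·(row 2) gives 230·α = 5·(-205) − 20·(-30) = -425, so α = -85/46.
Then β = ((-30) − 20·(-85/46))/5 = 32/23.
At t = 9: v̂ = (-85/46)·(9) + (32/23)·(1) = -701/46.

v̂ = -15.24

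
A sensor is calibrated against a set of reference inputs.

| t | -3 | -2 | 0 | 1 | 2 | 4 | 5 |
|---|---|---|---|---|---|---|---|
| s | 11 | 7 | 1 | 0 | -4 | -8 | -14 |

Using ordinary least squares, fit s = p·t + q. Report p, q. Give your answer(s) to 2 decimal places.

Compute the Gram sums: Σt·t = 59, Σt = 7, Σ1 = 7.
And Σt·s = -157, Σs = -7.
Determinant 59·7 − 7² = 364.
p = ((-157)·7 − 7·(-7))/364 = -75/26; q = (59·(-7) − 7·(-157))/364 = 49/26.

p = -2.88, q = 1.88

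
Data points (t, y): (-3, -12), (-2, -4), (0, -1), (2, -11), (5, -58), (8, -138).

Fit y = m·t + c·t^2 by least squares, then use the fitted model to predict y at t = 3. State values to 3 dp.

ŷ = -22.881

MᵀM·[m, c]ᵀ = Mᵀy reads: 106·m + 610·c = -1372;  610·m + 4834·c = -10450.
(Σt·t = 106, Σt·t^2 = 610, Σt^2·t^2 = 4834, Σt·y = -1372, Σt^2·y = -10450.)
Eliminating c: 4834·(row 1) − 610·(row 2) gives 140304·m = 4834·(-1372) − 610·(-10450) = -257748, so m = -21479/11692.
Then c = ((-10450) − 610·(-21479/11692))/4834 = -22565/11692.
At t = 3: ŷ = (-21479/11692)·(3) + (-22565/11692)·(9) = -133761/5846.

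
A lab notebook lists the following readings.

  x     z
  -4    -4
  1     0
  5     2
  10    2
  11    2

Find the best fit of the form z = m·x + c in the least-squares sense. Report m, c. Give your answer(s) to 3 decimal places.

The normal system MᵀM·[m, c]ᵀ = Mᵀz is [[263, 23]; [23, 5]]·[m, c]ᵀ = [68, 2]ᵀ.
Determinant 263·5 − 23² = 786.
m = (68·5 − 23·2)/786 = 49/131; c = (263·2 − 23·68)/786 = -173/131.

m = 0.374, c = -1.321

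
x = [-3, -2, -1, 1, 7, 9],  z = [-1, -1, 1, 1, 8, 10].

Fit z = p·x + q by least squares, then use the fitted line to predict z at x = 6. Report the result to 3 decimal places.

With design matrix A, AᵀA = [[145, 11]; [11, 6]] and Aᵀz = [151, 18]ᵀ.
Determinant 145·6 − 11² = 749.
p = (151·6 − 11·18)/749 = 708/749; q = (145·18 − 11·151)/749 = 949/749.
At x = 6: ẑ = (708/749)·(6) + (949/749)·(1) = 5197/749.

ẑ = 6.939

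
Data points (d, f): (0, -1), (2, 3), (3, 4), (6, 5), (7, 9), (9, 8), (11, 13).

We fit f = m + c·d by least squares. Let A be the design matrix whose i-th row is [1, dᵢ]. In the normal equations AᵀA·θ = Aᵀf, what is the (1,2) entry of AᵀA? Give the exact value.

Row 1 ↔ basis 1, column 2 ↔ basis d, so (AᵀA)_{1,2} = Σᵢ d = (1)·(0) + (1)·(2) + (1)·(3) + (1)·(6) + (1)·(7) + (1)·(9) + (1)·(11) = 38.

38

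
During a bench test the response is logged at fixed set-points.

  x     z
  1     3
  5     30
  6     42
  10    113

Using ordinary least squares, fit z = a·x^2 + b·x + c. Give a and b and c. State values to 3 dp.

Sums needed: Σx^2·x^2 = 11922, Σx^2·x = 1342, Σx^2 = 162, Σx·x = 162, Σx = 22, Σ1 = 4.
Right-hand side: Σx^2·z = 13565, Σx·z = 1535, Σz = 188.
Inverting the 3×3 Gram matrix, [a, b, c]ᵀ = [11/10, 49/410, 147/82]ᵀ.

a = 1.100, b = 0.120, c = 1.793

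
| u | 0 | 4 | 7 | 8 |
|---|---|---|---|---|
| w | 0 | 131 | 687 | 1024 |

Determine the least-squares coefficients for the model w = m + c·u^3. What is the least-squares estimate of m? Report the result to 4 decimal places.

Setting ∂/∂m … = 0 gives: 4·m + 919·c = 1842;  919·m + 383889·c = 768313.
Determinant 4·383889 − 919² = 690995.
m = (1842·383889 − 919·768313)/690995 = 1043891/690995; c = (4·768313 − 919·1842)/690995 = 1380454/690995.

m = 1.5107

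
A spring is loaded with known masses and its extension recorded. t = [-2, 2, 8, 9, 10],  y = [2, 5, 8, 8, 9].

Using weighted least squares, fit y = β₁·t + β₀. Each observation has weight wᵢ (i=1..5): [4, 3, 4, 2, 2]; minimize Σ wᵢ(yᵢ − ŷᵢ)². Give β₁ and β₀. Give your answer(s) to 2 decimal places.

With design matrix M, MᵀWM = [[646, 68]; [68, 15]] and MᵀWy = [594, 89]ᵀ.
det = 646·15 − 68² = 5066.
β₁ = (594·15 − 68·89)/5066 = 1429/2533; β₀ = (646·89 − 68·594)/5066 = 503/149.

β₁ = 0.56, β₀ = 3.38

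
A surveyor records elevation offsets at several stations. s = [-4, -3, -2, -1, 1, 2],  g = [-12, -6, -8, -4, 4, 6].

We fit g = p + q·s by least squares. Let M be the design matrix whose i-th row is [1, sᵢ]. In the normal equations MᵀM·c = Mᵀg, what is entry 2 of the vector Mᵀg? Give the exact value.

Entry 2 ↔ basis s, so (Mᵀg)_{2} = Σᵢ (s)·gᵢ = (-4)·(-12) + (-3)·(-6) + (-2)·(-8) + (-1)·(-4) + (1)·(4) + (2)·(6) = 102.

102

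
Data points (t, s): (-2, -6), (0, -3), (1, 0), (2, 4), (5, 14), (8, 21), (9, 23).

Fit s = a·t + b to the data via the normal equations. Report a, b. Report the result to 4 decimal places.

Compute the Gram sums: Σt·t = 179, Σt = 23, Σ1 = 7.
For Xᵀs: Σt·s = 465, Σs = 53.
Normal equations: [[179, 23]; [23, 7]]·[a, b]ᵀ = [465, 53]ᵀ.
Δ = 179·7 − 23² = 724.
a = (465·7 − 23·53)/724 = 509/181; b = (179·53 − 23·465)/724 = -302/181.

a = 2.8122, b = -1.6685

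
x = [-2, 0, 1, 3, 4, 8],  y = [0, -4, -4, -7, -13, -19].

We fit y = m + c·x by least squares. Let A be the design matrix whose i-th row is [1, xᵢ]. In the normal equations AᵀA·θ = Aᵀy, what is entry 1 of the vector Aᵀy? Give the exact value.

Entry 1 ↔ basis 1, so (Aᵀy)_{1} = Σᵢ yᵢ = (1)·(0) + (1)·(-4) + (1)·(-4) + (1)·(-7) + (1)·(-13) + (1)·(-19) = -47.

-47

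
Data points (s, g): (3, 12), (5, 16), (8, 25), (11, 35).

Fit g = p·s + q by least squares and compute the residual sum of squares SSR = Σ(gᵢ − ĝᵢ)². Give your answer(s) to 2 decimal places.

From the data, Σs·s = 219, Σs = 27, Σ1 = 4.
And Σs·g = 701, Σg = 88.
Δ = 219·4 − 27² = 147.
p = (701·4 − 27·88)/147 = 428/147; q = (219·88 − 27·701)/147 = 115/49.
Residuals: 45/49, -19/21, -94/147, 92/147; SSR = 362/147.

SSR = 2.46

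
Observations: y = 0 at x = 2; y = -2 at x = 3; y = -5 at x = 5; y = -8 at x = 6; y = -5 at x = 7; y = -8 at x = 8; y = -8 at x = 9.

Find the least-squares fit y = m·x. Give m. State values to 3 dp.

Entries of MᵀM: Σx·x = 268.
Moment sums: Σx·y = -250.
MᵀM·[m]ᵀ = Mᵀy becomes [[268]]·[m]ᵀ = [-250]ᵀ.
m = (-250)/268 = -0.932836.

m = -0.933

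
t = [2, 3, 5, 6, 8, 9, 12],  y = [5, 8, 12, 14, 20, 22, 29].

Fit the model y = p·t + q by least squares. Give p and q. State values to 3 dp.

p = 2.399, q = 0.291

With design matrix A, AᵀA = [[363, 45]; [45, 7]] and Aᵀy = [884, 110]ᵀ.
Determinant 363·7 − 45² = 516.
p = (884·7 − 45·110)/516 = 619/258; q = (363·110 − 45·884)/516 = 25/86.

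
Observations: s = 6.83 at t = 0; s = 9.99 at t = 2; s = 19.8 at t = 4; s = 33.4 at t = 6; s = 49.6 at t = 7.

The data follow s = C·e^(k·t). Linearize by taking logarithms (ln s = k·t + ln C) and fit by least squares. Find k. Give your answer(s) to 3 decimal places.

Let Y = ln s. Fitting Y = k·t + ln C by least squares:
XᵀX = [[105.0000, 19.0000]; [19.0000, 5]], rhs = [64.9252, 14.6211]ᵀ  (here Σt = 19.0000, Σ(t)² = 105.0000, Σln s = 14.6211, Σt·ln s = 64.9252).
Δ = 105.0000·5 − (19.0000)² = 164.0000; k = (64.9252·5 − 19.0000·14.6211)/164.0000 = 0.28551, ln C = (105.0000·14.6211 − 19.0000·64.9252)/164.0000 = 1.83928.

k = 0.286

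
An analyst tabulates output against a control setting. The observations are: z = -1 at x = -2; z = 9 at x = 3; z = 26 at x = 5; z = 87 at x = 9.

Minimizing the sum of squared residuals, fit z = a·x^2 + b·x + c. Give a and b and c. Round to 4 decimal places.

a = 1.0158, b = 0.8729, c = -3.2423

From the data, Σx^2·x^2 = 7283, Σx^2·x = 873, Σx^2 = 119, Σx·x = 119, Σx = 15, Σ1 = 4.
Right-hand side: Σx^2·z = 7774, Σx·z = 942, Σz = 121.
Normal equations: [[7283, 873, 119]; [873, 119, 15]; [119, 15, 4]]·[a, b, c]ᵀ = [7774, 942, 121]ᵀ.
Inverting the 3×3 Gram matrix, [a, b, c]ᵀ = [107147/105484, 92073/105484, -171003/52742]ᵀ.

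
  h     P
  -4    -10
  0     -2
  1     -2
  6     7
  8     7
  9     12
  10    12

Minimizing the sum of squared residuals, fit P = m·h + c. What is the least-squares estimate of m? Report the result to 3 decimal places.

Setting ∂/∂m … = 0 gives: 298·m + 30·c = 364;  30·m + 7·c = 24.
det = 298·7 − 30² = 1186.
m = (364·7 − 30·24)/1186 = 914/593; c = (298·24 − 30·364)/1186 = -1884/593.

m = 1.541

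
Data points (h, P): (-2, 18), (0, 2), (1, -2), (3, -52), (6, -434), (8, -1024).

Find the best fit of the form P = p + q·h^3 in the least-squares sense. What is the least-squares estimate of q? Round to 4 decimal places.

q = -2.0041

Sums needed: Σ1 = 6, Σh^3 = 748, Σh^3·h^3 = 309594.
For AᵀP: ΣP = -1492, Σh^3·P = -619582.
So AᵀA·[p, q]ᵀ = AᵀP: [[6, 748]; [748, 309594]]·[p, q]ᵀ = [-1492, -619582]ᵀ.
Determinant 6·309594 − 748² = 1298060.
p = ((-1492)·309594 − 748·(-619582))/1298060 = 383272/324515; q = (6·(-619582) − 748·(-1492))/1298060 = -650369/324515.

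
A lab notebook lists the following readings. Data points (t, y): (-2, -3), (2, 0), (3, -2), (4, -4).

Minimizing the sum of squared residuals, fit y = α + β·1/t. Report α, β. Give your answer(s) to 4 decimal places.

With design matrix X, XᵀX = [[4, 7/12]; [7/12, 97/144]] and Xᵀy = [-9, -1/6]ᵀ.
Eliminating β: (97/144)·(row 1) − (7/12)·(row 2) gives (113/48)·α = (97/144)·(-9) − (7/12)·(-1/6) = -859/144, so α = -859/339.
Then β = ((-1/6) − (7/12)·(-859/339))/(97/144) = 220/113.

α = -2.5339, β = 1.9469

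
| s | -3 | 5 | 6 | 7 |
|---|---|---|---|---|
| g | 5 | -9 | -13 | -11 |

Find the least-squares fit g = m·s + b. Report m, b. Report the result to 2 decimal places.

m = -1.75, b = -0.43

With design matrix A, AᵀA = [[119, 15]; [15, 4]] and Aᵀg = [-215, -28]ᵀ.
Δ = 119·4 − 15² = 251.
m = ((-215)·4 − 15·(-28))/251 = -440/251; b = (119·(-28) − 15·(-215))/251 = -107/251.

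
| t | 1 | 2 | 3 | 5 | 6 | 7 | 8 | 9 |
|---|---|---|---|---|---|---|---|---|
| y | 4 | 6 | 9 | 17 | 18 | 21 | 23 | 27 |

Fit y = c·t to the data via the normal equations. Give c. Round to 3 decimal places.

From the data, Σt·t = 269.
Moment sums: Σt·y = 810.
c = 810/269 = 3.01115.

c = 3.011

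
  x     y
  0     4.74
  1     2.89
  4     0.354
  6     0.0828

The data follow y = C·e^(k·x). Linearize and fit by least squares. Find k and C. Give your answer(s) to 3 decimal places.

k = -0.683, C = 5.203

Linearized form: ln y = k·x + ln C. From the 4 transformed points,
Σx = 11.0000, Σ(x)² = 53.0000, Σln y = -0.9125, Σx·ln y = -18.0405.
Equations: 53.0000·k + 11.0000·ln C = -18.0405;  11.0000·k + 4·ln C = -0.9125.
Δ = 53.0000·4 − (11.0000)² = 91.0000; k = (-18.0405·4 − 11.0000·-0.9125)/91.0000 = -0.68269, ln C = (53.0000·-0.9125 − 11.0000·-18.0405)/91.0000 = 1.64927, so C = exp(1.64927) = 5.20320.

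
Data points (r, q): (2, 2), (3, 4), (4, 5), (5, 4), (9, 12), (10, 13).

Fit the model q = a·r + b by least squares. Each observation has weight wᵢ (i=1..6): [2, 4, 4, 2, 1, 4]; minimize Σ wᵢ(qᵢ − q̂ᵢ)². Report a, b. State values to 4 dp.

a = 1.3462, b = -0.6181

Normal-equation sums: Σwᵢ·r·r = 639, Σwᵢ·r = 91, Σwᵢ·1 = 17.
Moment sums: Σwᵢ·r·q = 804, Σwᵢ·q = 112.
So MᵀWM·[a, b]ᵀ = MᵀWq: [[639, 91]; [91, 17]]·[a, b]ᵀ = [804, 112]ᵀ.
Determinant 639·17 − 91² = 2582.
a = (804·17 − 91·112)/2582 = 1738/1291; b = (639·112 − 91·804)/2582 = -798/1291.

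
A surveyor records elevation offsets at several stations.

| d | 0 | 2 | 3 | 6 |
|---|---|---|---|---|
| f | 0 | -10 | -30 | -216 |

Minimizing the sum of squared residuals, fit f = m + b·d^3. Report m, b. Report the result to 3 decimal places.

m = -1.679, b = -0.993

The normal equations are: 4·m + 251·b = -256;  251·m + 47449·b = -47546.
(Σ1 = 4, Σd^3 = 251, Σd^3·d^3 = 47449, Σf = -256, Σd^3·f = -47546.)
Eliminating b: 47449·(row 1) − 251·(row 2) gives 126795·m = 47449·(-256) − 251·(-47546) = -212898, so m = -70966/42265.
Then b = ((-47546) − 251·(-70966/42265))/47449 = -41976/42265.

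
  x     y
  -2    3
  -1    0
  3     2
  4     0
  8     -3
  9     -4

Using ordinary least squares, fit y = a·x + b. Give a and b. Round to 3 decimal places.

a = -0.522, b = 1.494

With design matrix A, AᵀA = [[175, 21]; [21, 6]] and Aᵀy = [-60, -2]ᵀ.
Determinant 175·6 − 21² = 609.
a = ((-60)·6 − 21·(-2))/609 = -106/203; b = (175·(-2) − 21·(-60))/609 = 130/87.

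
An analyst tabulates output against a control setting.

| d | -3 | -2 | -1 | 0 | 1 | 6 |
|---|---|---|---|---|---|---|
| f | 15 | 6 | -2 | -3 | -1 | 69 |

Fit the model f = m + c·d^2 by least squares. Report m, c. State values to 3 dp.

m = -3.027, c = 2.003

The normal equations are: 6·m + 51·c = 84;  51·m + 1395·c = 2640.
(Σ1 = 6, Σd^2 = 51, Σd^2·d^2 = 1395, Σf = 84, Σd^2·f = 2640.)
det = 6·1395 − 51² = 5769.
m = (84·1395 − 51·2640)/5769 = -1940/641; c = (6·2640 − 51·84)/5769 = 1284/641.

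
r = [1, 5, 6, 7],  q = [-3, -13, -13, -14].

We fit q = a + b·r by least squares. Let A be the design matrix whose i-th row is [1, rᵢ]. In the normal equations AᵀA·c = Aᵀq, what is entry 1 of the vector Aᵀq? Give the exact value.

Entry 1 ↔ basis 1, so (Aᵀq)_{1} = Σᵢ qᵢ = (1)·(-3) + (1)·(-13) + (1)·(-13) + (1)·(-14) = -43.

-43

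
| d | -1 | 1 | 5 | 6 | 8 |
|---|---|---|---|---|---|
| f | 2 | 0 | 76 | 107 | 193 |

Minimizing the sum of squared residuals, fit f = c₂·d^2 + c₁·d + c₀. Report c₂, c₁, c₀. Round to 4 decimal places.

Entries of MᵀM: Σd^2·d^2 = 6019, Σd^2·d = 853, Σd^2 = 127, Σd·d = 127, Σd = 19, Σ1 = 5.
Moment sums: Σd^2·f = 18106, Σd·f = 2564, Σf = 378.
So MᵀM·[c₂, c₁, c₀]ᵀ = Mᵀf: [[6019, 853, 127]; [853, 127, 19]; [127, 19, 5]]·[c₂, c₁, c₀]ᵀ = [18106, 2564, 378]ᵀ.
Solving the 3×3 system (Gaussian elimination) gives c₂ = 60500/19839, c₁ = -707/19839, c₀ = -11395/6613.

c₂ = 3.0495, c₁ = -0.0356, c₀ = -1.7231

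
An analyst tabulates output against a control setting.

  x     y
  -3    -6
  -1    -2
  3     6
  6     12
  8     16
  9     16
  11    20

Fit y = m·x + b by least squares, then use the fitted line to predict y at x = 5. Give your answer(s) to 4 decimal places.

ŷ = 9.3921

Entries of AᵀA: Σx·x = 321, Σx = 33, Σ1 = 7.
And Σx·y = 602, Σy = 62.
Determinant 321·7 − 33² = 1158.
m = (602·7 − 33·62)/1158 = 1084/579; b = (321·62 − 33·602)/1158 = 6/193.
At x = 5: ŷ = (1084/579)·(5) + (6/193)·(1) = 5438/579.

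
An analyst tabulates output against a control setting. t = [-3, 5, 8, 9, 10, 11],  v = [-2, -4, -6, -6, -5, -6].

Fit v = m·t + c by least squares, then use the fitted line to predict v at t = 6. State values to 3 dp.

v̂ = -4.640

Sums needed: Σt·t = 400, Σt = 40, Σ1 = 6.
For Aᵀv: Σt·v = -232, Σv = -29.
Normal equations: [[400, 40]; [40, 6]]·[m, c]ᵀ = [-232, -29]ᵀ.
Eliminating c: 6·(row 1) − 40·(row 2) gives 800·m = 6·(-232) − 40·(-29) = -232, so m = -29/100.
Then c = ((-29) − 40·(-29/100))/6 = -29/10.
At t = 6: v̂ = (-29/100)·(6) + (-29/10)·(1) = -116/25.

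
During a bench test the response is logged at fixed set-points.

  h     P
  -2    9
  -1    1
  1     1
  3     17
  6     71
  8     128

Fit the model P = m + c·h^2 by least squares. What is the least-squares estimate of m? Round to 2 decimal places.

Normal-equation sums: Σ1 = 6, Σh^2 = 115, Σh^2·h^2 = 5491.
Moment sums: ΣP = 227, Σh^2·P = 10939.
So MᵀM·[m, c]ᵀ = MᵀP: [[6, 115]; [115, 5491]]·[m, c]ᵀ = [227, 10939]ᵀ.
Determinant 6·5491 − 115² = 19721.
m = (227·5491 − 115·10939)/19721 = -11528/19721; c = (6·10939 − 115·227)/19721 = 39529/19721.

m = -0.58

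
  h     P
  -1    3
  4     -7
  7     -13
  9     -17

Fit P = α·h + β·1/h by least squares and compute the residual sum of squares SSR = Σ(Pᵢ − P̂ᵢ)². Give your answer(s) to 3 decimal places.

Normal-equation sums: Σh·h = 147, Σh·1/h = 4, Σ1/h·1/h = 69553/63504.
Moment sums: Σh·P = -275, Σ1/h·P = -2141/252.
Normal equations: [[147, 4]; [4, 69553/63504]]·[α, β]ᵀ = [-275, -2141/252]ᵀ.
Eliminating β: (69553/63504)·(row 1) − 4·(row 2) gives (62641/432)·α = (69553/63504)·(-275) − 4·(-2141/252) = -16968947/63504, so α = -16968947/9208227.
Then β = ((-2141/252) − 4·(-16968947/9208227))/(69553/63504) = -64332/62641.
Residuals: 1198930/9208227, 5782400/9208227, 60950/1315461, -922860/3069409; SSR = 4639400/9208227.

SSR = 0.504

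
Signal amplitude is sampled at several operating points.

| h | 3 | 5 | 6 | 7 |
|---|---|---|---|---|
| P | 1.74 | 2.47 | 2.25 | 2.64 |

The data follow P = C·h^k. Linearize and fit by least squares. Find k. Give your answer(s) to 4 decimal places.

With ln Pᵢ as the transformed response and ln hᵢ as the regressor:
XᵀX = [[10.7942, 6.4457]; [6.4457, 4]], rhs = [5.4058, 3.2398]ᵀ  (here Σln h = 6.4457, Σ(ln h)² = 10.7942, Σln P = 3.2398, Σln h·ln P = 5.4058).
Slope k = (n·Σln h·ln P − Σln h·Σln P)/(n·Σ(ln h)² − (Σln h)²) = (4·5.4058 − 6.4457·3.2398)/1.6295 = 0.45436; ln C = (Σln P − k·Σln h)/n = 0.07778.

k = 0.4544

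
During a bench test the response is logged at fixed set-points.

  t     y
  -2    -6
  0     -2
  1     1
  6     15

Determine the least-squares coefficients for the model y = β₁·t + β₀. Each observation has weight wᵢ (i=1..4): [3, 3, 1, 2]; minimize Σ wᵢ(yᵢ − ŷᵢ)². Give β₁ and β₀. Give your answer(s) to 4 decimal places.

Normal-equation sums: Σwᵢ·t·t = 85, Σwᵢ·t = 7, Σwᵢ·1 = 9.
Right-hand side: Σwᵢ·t·y = 217, Σwᵢ·y = 7.
Normal equations: [[85, 7]; [7, 9]]·[β₁, β₀]ᵀ = [217, 7]ᵀ.
Δ = 85·9 − 7² = 716.
β₁ = (217·9 − 7·7)/716 = 476/179; β₀ = (85·7 − 7·217)/716 = -231/179.

β₁ = 2.6592, β₀ = -1.2905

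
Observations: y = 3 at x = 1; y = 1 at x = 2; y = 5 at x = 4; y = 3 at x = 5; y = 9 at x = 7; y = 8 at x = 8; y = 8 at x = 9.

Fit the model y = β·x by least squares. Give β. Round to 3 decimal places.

MᵀM·[β]ᵀ = Mᵀy reads: 240·β = 239.
(Σx·x = 240, Σx·y = 239.)
β = 239/240 = 0.995833.

β = 0.996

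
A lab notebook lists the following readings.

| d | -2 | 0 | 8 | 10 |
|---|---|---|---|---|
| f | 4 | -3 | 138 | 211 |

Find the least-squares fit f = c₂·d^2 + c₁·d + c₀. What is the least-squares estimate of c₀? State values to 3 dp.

c₀ = -1.962

From the data, Σd^2·d^2 = 14112, Σd^2·d = 1504, Σd^2 = 168, Σd·d = 168, Σd = 16, Σ1 = 4.
And Σd^2·f = 29948, Σd·f = 3206, Σf = 350.
Inverting the 3×3 Gram matrix, [c₂, c₁, c₀]ᵀ = [2, 71/52, -51/26]ᵀ.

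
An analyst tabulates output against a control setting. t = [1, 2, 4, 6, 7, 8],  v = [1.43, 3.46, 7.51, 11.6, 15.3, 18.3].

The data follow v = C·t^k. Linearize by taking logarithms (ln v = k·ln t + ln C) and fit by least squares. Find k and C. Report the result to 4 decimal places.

Taking logs, ln v = k·ln t + ln C, so regress ln v on ln t.
AᵀA = [[13.7233, 7.8966]; [7.8966, 6]], rhs = [19.4000, 11.7009]ᵀ  (here Σln t = 7.8966, Σ(ln t)² = 13.7233, Σln v = 11.7009, Σln t·ln v = 19.4000).
Slope k = (n·Σln t·ln v − Σln t·Σln v)/(n·Σ(ln t)² − (Σln t)²) = (6·19.4000 − 7.8966·11.7009)/19.9843 = 1.20108; ln C = (Σln v − k·Σln t)/n = 0.36942, so C = exp(0.36942) = 1.44690.

k = 1.2011, C = 1.4469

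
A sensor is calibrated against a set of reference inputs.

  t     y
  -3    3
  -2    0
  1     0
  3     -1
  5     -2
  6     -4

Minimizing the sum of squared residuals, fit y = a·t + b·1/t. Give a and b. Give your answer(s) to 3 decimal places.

The normal system AᵀA·[a, b]ᵀ = Aᵀy is [[84, 6]; [6, 77/50]]·[a, b]ᵀ = [-46, -12/5]ᵀ.
Δ = 84·(77/50) − 6² = 2334/25.
a = ((-46)·(77/50) − 6·(-12/5))/(2334/25) = -1411/2334; b = (84·(-12/5) − 6·(-46))/(2334/25) = 310/389.

a = -0.605, b = 0.797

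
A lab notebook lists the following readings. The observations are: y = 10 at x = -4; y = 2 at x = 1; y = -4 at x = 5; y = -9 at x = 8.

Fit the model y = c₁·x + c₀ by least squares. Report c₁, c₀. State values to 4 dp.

c₁ = -1.5741, c₀ = 3.6852

With design matrix A, AᵀA = [[106, 10]; [10, 4]] and Aᵀy = [-130, -1]ᵀ.
Determinant 106·4 − 10² = 324.
c₁ = ((-130)·4 − 10·(-1))/324 = -85/54; c₀ = (106·(-1) − 10·(-130))/324 = 199/54.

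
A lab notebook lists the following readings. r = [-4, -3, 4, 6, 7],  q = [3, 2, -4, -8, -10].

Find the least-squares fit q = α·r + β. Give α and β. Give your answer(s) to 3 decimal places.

The normal equations are: 126·α + 10·β = -152;  10·α + 5·β = -17.
det = 126·5 − 10² = 530.
α = ((-152)·5 − 10·(-17))/530 = -59/53; β = (126·(-17) − 10·(-152))/530 = -311/265.

α = -1.113, β = -1.174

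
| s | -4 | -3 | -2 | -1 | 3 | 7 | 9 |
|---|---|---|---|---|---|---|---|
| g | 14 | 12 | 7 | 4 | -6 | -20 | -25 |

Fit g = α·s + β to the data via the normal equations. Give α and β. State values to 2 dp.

α = -3.02, β = 1.88

Compute the Gram sums: Σs·s = 169, Σs = 9, Σ1 = 7.
Moment sums: Σs·g = -493, Σg = -14.
XᵀX·[α, β]ᵀ = Xᵀg becomes [[169, 9]; [9, 7]]·[α, β]ᵀ = [-493, -14]ᵀ.
Eliminating β: 7·(row 1) − 9·(row 2) gives 1102·α = 7·(-493) − 9·(-14) = -3325, so α = -175/58.
Then β = ((-14) − 9·(-175/58))/7 = 109/58.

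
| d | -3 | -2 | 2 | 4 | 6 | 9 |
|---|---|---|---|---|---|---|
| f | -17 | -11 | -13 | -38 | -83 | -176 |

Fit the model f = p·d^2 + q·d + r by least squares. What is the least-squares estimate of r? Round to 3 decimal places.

From the data, Σd^2·d^2 = 8226, Σd^2·d = 982, Σd^2 = 150, Σd·d = 150, Σd = 16, Σ1 = 6.
And Σd^2·f = -18101, Σd·f = -2187, Σf = -338.
Inverting the 3×3 Gram matrix, [p, q, r]ᵀ = [-71904/35425, -68881/70850, -106167/35425]ᵀ.

r = -2.997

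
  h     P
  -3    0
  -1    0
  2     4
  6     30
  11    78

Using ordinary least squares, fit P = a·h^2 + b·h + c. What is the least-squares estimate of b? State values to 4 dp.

b = 1.7043

Forming XᵀX = [[16035, 1527, 171]; [1527, 171, 15]; [171, 15, 5]] and XᵀP = [10534, 1046, 112]ᵀ gives XᵀX·[a, b, c]ᵀ = XᵀP.
Row-reducing yields a = 1181/2418, b = 317/186, c = 235/403.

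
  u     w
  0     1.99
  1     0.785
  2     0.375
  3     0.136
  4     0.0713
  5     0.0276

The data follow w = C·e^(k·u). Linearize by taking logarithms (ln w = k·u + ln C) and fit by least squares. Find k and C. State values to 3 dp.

k = -0.846, C = 1.924

Linearized form: ln w = k·u + ln C. From the 6 transformed points,
XᵀX = [[55.0000, 15.0000]; [15.0000, 6]], rhs = [-36.7022, -8.7607]ᵀ  (here Σu = 15.0000, Σ(u)² = 55.0000, Σln w = -8.7607, Σu·ln w = -36.7022).
Slope k = (n·Σu·ln w − Σu·Σln w)/(n·Σ(u)² − (Σu)²) = (6·-36.7022 − 15.0000·-8.7607)/105.0000 = -0.84574; ln C = (Σln w − k·Σu)/n = 0.65425, so C = exp(0.65425) = 1.92369.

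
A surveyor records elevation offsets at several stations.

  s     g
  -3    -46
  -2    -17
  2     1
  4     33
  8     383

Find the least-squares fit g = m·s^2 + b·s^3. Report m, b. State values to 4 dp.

m = -2.0244, b = 1.0016

Forming MᵀM = [[4465, 33549]; [33549, 267097]] and Mᵀg = [24562, 199594]ᵀ gives MᵀM·[m, b]ᵀ = Mᵀg.
Determinant 4465·267097 − 33549² = 67052704.
m = (24562·267097 − 33549·199594)/67052704 = -4241956/2095397; b = (4465·199594 − 33549·24562)/67052704 = 2098646/2095397.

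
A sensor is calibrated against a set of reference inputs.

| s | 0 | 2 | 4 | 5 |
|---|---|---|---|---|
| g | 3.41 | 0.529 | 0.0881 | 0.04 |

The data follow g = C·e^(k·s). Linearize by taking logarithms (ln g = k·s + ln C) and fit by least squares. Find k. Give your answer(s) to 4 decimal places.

k = -0.8932

Taking logs, ln g = k·s + ln C, so regress ln g on s.
Over the data: Σs = 11.0000, Σ(s)² = 45.0000, Σln g = -5.0582, Σs·ln g = -27.0850.
Normal system: [[45.0000, 11.0000]; [11.0000, 4]]·[k, ln C]ᵀ = [-27.0850, -5.0582]ᵀ.
Solving (det = 59.0000): k = -0.89322, ln C = 1.19179.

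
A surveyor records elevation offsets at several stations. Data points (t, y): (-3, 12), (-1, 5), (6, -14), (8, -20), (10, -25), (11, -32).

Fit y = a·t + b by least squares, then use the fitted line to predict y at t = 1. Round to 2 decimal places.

ŷ = -0.02

From the data, Σt·t = 331, Σt = 31, Σ1 = 6.
Moment sums: Σt·y = -887, Σy = -74.
Determinant 331·6 − 31² = 1025.
a = ((-887)·6 − 31·(-74))/1025 = -3028/1025; b = (331·(-74) − 31·(-887))/1025 = 3003/1025.
At t = 1: ŷ = (-3028/1025)·(1) + (3003/1025)·(1) = -1/41.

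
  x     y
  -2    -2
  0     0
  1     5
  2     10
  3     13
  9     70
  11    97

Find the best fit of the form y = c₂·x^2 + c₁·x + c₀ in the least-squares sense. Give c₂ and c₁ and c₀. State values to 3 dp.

c₂ = 0.546, c₁ = 2.727, c₀ = 1.073

Sums needed: Σx^2·x^2 = 21316, Σx^2·x = 2088, Σx^2 = 220, Σx·x = 220, Σx = 24, Σ1 = 7.
Moment sums: Σx^2·y = 17561, Σx·y = 1765, Σy = 193.
AᵀA·[c₂, c₁, c₀]ᵀ = Aᵀy becomes [[21316, 2088, 220]; [2088, 220, 24]; [220, 24, 7]]·[c₂, c₁, c₀]ᵀ = [17561, 1765, 193]ᵀ.
Inverting the 3×3 Gram matrix, [c₂, c₁, c₀]ᵀ = [195295/357924, 325371/119308, 95990/89481]ᵀ.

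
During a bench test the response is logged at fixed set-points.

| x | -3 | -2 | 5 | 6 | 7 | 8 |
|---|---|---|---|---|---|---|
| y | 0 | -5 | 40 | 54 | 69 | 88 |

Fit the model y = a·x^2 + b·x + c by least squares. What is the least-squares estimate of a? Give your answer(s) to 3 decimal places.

a = 1.013

Setting ∂/∂a … = 0 gives: 8515·a + 1161·b + 187·c = 11937;  1161·a + 187·b + 21·c = 1721;  187·a + 21·b + 6·c = 246.
(Σx^2·x^2 = 8515, Σx^2·x = 1161, Σx^2 = 187, Σx·x = 187, Σx = 21, Σ1 = 6, Σx^2·y = 11937, Σx·y = 1721, Σy = 246.)
Row-reducing yields a = 29433/29048, b = 88753/29048, c = -9249/7262.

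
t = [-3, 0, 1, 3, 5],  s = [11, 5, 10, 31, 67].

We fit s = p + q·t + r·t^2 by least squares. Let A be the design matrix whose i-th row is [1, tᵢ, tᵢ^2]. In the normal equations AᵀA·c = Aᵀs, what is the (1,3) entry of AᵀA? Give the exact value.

44

Row 1 ↔ basis 1, column 3 ↔ basis t^2, so (AᵀA)_{1,3} = Σᵢ t^2 = (1)·(9) + (1)·(0) + (1)·(1) + (1)·(9) + (1)·(25) = 44.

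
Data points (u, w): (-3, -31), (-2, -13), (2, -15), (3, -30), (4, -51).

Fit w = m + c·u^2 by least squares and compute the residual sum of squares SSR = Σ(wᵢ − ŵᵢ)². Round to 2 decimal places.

SSR = 3.89

The normal system AᵀA·[m, c]ᵀ = Aᵀw is [[5, 42]; [42, 450]]·[m, c]ᵀ = [-140, -1477]ᵀ.
Eliminating c: 450·(row 1) − 42·(row 2) gives 486·m = 450·(-140) − 42·(-1477) = -966, so m = -161/81.
Then c = ((-1477) − 42·(-161/81))/450 = -1505/486.
Residuals: -185/162, 334/243, -152/243, -23/162, 130/243; SSR = 1891/486.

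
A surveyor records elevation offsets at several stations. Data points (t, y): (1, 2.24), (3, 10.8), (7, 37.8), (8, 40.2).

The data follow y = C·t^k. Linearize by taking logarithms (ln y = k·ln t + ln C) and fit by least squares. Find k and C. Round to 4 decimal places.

Let Y = ln y. Fitting Y = k·ln t + ln C by least squares:
Σln t = 5.1240, Σ(ln t)² = 9.3176, Σln y = 10.5122, Σln t·ln y = 17.3635.
Equations: 9.3176·k + 5.1240·ln C = 17.3635;  5.1240·k + 4·ln C = 10.5122.
Δ = 9.3176·4 − (5.1240)² = 11.0154; k = (17.3635·4 − 5.1240·10.5122)/11.0154 = 1.41529, ln C = (9.3176·10.5122 − 5.1240·17.3635)/11.0154 = 0.81507, so C = exp(0.81507) = 2.25933.

k = 1.4153, C = 2.2593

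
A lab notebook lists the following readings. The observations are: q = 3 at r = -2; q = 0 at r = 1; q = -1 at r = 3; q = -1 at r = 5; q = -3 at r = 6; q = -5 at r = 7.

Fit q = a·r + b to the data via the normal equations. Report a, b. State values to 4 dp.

a = -0.7616, b = 1.3721

Setting ∂/∂a … = 0 gives: 124·a + 20·b = -67;  20·a + 6·b = -7.
det = 124·6 − 20² = 344.
a = ((-67)·6 − 20·(-7))/344 = -131/172; b = (124·(-7) − 20·(-67))/344 = 59/43.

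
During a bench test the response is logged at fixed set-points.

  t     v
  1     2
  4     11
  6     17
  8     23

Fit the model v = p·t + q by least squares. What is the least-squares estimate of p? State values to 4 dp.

p = 3.0000

From the data, Σt·t = 117, Σt = 19, Σ1 = 4.
And Σt·v = 332, Σv = 53.
det = 117·4 − 19² = 107.
p = (332·4 − 19·53)/107 = 3; q = (117·53 − 19·332)/107 = -1.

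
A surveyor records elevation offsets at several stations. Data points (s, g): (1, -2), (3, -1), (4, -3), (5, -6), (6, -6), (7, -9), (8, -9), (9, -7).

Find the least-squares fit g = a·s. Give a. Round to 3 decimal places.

a = -1.000

Entries of MᵀM: Σs·s = 281.
Moment sums: Σs·g = -281.
Normal equations: [[281]]·[a]ᵀ = [-281]ᵀ.
Hence a = -281 / 281 ≈ -1.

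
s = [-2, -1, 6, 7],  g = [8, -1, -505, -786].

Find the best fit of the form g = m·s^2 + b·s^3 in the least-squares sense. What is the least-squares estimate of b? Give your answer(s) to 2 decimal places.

Normal-equation sums: Σs^2·s^2 = 3714, Σs^2·s^3 = 24550, Σs^3·s^3 = 164370.
And Σs^2·g = -56663, Σs^3·g = -378741.
Normal equations: [[3714, 24550]; [24550, 164370]]·[m, b]ᵀ = [-56663, -378741]ᵀ.
Δ = 3714·164370 − 24550² = 7767680.
m = ((-56663)·164370 − 24550·(-378741))/7767680 = -24384/12137; b = (3714·(-378741) − 24550·(-56663))/7767680 = -243241/121370.

b = -2.00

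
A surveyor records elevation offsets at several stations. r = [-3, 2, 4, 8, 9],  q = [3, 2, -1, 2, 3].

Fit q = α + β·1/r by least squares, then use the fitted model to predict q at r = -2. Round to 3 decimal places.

MᵀM·[α, β]ᵀ = Mᵀq reads: 5·α + (47/72)·β = 9;  (47/72)·α + (2341/5184)·β = 1/3.
Eliminating β: (2341/5184)·(row 1) − (47/72)·(row 2) gives (1187/648)·α = (2341/5184)·9 − (47/72)·(1/3) = 6647/1728, so α = 19941/9496.
Then β = ((1/3) − (47/72)·(19941/9496))/(2341/5184) = -2727/1187.
At r = -2: q̂ = (19941/9496)·(1) + (-2727/1187)·(-1/2) = 30849/9496.

q̂ = 3.249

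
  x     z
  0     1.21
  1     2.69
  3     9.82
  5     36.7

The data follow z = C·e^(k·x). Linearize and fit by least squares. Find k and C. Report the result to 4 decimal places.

k = 0.6749, C = 1.2818

Taking logs, ln z = k·x + ln C, so regress ln z on x.
XᵀX = [[35.0000, 9.0000]; [9.0000, 4]], rhs = [25.8567, 7.0674]ᵀ  (here Σx = 9.0000, Σ(x)² = 35.0000, Σln z = 7.0674, Σx·ln z = 25.8567).
Slope k = (n·Σx·ln z − Σx·Σln z)/(n·Σ(x)² − (Σx)²) = (4·25.8567 − 9.0000·7.0674)/59.0000 = 0.67492; ln C = (Σln z − k·Σx)/n = 0.24826, so C = exp(0.24826) = 1.28179.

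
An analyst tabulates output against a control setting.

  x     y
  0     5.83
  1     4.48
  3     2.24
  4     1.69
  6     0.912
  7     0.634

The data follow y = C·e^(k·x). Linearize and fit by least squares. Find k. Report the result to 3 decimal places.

k = -0.317

Let Y = ln y. Fitting Y = k·x + ln C by least squares:
XᵀX = [[111.0000, 21.0000]; [21.0000, 6]], rhs = [2.2753, 4.0460]ᵀ  (here Σx = 21.0000, Σ(x)² = 111.0000, Σln y = 4.0460, Σx·ln y = 2.2753).
Δ = 111.0000·6 − (21.0000)² = 225.0000; k = (2.2753·6 − 21.0000·4.0460)/225.0000 = -0.31695, ln C = (111.0000·4.0460 − 21.0000·2.2753)/225.0000 = 1.78367.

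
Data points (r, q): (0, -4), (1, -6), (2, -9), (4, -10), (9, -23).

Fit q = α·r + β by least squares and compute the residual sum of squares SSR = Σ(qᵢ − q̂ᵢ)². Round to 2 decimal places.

Forming MᵀM = [[102, 16]; [16, 5]] and Mᵀq = [-271, -52]ᵀ gives MᵀM·[α, β]ᵀ = Mᵀq.
det = 102·5 − 16² = 254.
α = ((-271)·5 − 16·(-52))/254 = -523/254; β = (102·(-52) − 16·(-271))/254 = -484/127.
Residuals: -24/127, -33/254, -136/127, 260/127, -167/254; SSR = 1479/254.

SSR = 5.82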